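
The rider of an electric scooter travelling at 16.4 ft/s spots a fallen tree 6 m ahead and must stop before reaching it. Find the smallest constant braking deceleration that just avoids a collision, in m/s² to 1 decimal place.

Required deceleration ≈ 2.1 m/s²

16.4 ft/s × 0.3048 = 4.9987 m/s.
v² = 2a·d ⇒ a = v²/(2d) = 4.9987² / (2 × 6.000) = 24.987 / 12.000 = 2.0822 m/s².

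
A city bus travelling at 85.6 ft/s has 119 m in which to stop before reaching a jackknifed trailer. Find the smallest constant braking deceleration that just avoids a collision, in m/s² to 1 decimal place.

85.6 ft/s × 0.3048 = 26.0909 m/s.
v² = 2a·d ⇒ a = v²/(2d) = 26.0909² / (2 × 119.000) = 680.735 / 238.000 = 2.8602 m/s².

Required deceleration ≈ 2.9 m/s²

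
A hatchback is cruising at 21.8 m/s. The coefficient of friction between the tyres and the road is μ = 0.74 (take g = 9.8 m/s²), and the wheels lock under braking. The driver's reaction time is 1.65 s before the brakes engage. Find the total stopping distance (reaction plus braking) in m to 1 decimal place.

a = μg = 0.74 × 9.8 = 7.252 m/s².
Reaction distance = v·t_r = 21.8000 × 1.65 = 35.970 m.
Braking distance = v²/(2a) = 21.8000² / (2 × 7.252) = 475.240 / 14.504 = 32.766 m.
Total = 35.970 + 32.766 = 68.736 m.

Total stopping distance ≈ 68.7 m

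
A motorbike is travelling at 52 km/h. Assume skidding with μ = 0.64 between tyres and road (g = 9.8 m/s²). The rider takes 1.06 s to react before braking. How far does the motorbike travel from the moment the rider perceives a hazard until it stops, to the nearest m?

52 km/h ÷ 3.6 = 14.4444 m/s.
a = μg = 0.64 × 9.8 = 6.272 m/s².
Reaction distance = v·t_r = 14.4444 × 1.06 = 15.311 m.
Braking distance = v²/(2a) = 14.4444² / (2 × 6.272) = 208.641 / 12.544 = 16.633 m.
Total = 15.311 + 16.633 = 31.944 m.

Total stopping distance ≈ 32 m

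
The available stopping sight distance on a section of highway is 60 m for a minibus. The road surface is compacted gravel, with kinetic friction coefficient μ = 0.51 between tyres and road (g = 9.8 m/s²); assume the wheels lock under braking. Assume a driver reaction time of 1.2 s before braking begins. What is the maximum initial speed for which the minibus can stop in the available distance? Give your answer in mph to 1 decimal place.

Maximum speed ≈ 43.0 mph

a = μg = 0.51 × 9.8 = 4.998 m/s².
Stopping distance: v·t_r + v²/(2a) = 60 with t_r = 1.2 s and a = 4.998 m/s².
So v² + 11.995 v − 599.76 = 0.
Positive root: v = −a·t_r + √((a·t_r)² + 2a·d) = −5.998 + √(35.976 + 599.76) = 19.2158 m/s.
19.2158 m/s ÷ 0.44704 = 42.985 mph.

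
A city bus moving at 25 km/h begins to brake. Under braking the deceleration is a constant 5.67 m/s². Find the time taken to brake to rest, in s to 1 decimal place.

Braking time ≈ 1.2 s

25 km/h ÷ 3.6 = 6.9444 m/s.
Braking time = v/a = 6.9444 / 5.670 = 1.225 s.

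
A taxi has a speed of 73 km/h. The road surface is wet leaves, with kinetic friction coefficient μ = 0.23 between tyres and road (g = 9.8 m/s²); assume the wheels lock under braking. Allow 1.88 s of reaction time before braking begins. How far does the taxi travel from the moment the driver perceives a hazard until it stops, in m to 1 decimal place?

Total stopping distance ≈ 129.3 m

73 km/h ÷ 3.6 = 20.2778 m/s.
a = μg = 0.23 × 9.8 = 2.254 m/s².
Reaction distance = v·t_r = 20.2778 × 1.88 = 38.122 m.
Braking distance = v²/(2a) = 20.2778² / (2 × 2.254) = 411.189 / 4.508 = 91.213 m.
Total = 38.122 + 91.213 = 129.335 m.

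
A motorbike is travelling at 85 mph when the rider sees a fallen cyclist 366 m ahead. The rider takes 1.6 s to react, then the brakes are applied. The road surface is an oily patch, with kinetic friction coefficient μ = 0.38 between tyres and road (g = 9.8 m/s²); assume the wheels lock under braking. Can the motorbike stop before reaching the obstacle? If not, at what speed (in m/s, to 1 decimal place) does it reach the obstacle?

Yes — it stops about 111.3 m short of the obstacle, so it never reaches it

85 mph × 0.44704 = 37.9984 m/s.
a = μg = 0.38 × 9.8 = 3.724 m/s².
Reaction distance = 37.9984 × 1.6 = 60.797 m.
Braking distance = v²/(2a) = 1443.878 / 7.448 = 193.861 m.
Total stopping distance = 60.797 + 193.861 = 254.658 m, vs 366 m available — it stops with 366 − 254.658 = 111.342 m to spare.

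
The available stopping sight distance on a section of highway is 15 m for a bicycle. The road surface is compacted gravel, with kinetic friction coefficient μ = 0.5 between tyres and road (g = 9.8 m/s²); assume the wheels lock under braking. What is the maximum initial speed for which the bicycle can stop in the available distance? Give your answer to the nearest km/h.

Maximum speed ≈ 44 km/h

a = μg = 0.5 × 9.8 = 4.900 m/s².
v²/(2a) = d ⇒ v = √(2 × 4.900 × 15) = √147.00 = 12.1244 m/s.
12.1244 m/s × 3.6 = 43.648 km/h.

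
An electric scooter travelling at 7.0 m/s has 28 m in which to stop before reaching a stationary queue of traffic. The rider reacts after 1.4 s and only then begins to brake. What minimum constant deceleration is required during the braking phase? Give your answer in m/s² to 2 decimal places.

Distance covered during reaction = 7.0000 × 1.4 = 9.800 m.
Distance available for braking: 28 − 9.800 = 18.200 m.
v² = 2a·d ⇒ a = v²/(2d) = 7.0000² / (2 × 18.200) = 49.000 / 36.400 = 1.3462 m/s².

Required deceleration ≈ 1.35 m/s²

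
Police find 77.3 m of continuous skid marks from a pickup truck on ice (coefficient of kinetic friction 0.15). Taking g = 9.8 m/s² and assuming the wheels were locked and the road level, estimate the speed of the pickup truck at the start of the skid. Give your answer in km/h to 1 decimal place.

Initial speed ≈ 54.3 km/h

Deceleration a = μg = 0.15 × 9.8 = 1.470 m/s².
v = √(2a·d) = √(2 × 1.470 × 77.3) = √227.262 = 15.0752 m/s.
= 15.0752 × 3.6 = 54.271 km/h.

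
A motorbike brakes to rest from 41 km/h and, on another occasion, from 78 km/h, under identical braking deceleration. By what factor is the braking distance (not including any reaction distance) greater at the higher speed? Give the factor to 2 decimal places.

Braking distance d = v²/(2a), so with a fixed, d ∝ v².
Factor = (78/41)² = 1.9024² = 3.6191.

Factor ≈ 3.62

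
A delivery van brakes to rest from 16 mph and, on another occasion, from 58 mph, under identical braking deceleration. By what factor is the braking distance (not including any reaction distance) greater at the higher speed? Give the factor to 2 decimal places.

Factor ≈ 13.14

Braking distance d = v²/(2a), so with a fixed, d ∝ v².
Factor = (58/16)² = 3.6250² = 13.1406.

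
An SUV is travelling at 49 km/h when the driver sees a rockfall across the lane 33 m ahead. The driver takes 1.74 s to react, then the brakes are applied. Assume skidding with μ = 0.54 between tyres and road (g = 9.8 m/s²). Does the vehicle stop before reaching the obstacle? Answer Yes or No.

49 km/h ÷ 3.6 = 13.6111 m/s.
a = μg = 0.54 × 9.8 = 5.292 m/s².
Reaction distance = 13.6111 × 1.74 = 23.683 m.
Braking distance = v²/(2a) = 185.262 / 10.584 = 17.504 m.
Total stopping distance = 23.683 + 17.504 = 41.187 m, vs 33 m available — it cannot stop in time and overshoots by 41.187 − 33 = 8.187 m.

No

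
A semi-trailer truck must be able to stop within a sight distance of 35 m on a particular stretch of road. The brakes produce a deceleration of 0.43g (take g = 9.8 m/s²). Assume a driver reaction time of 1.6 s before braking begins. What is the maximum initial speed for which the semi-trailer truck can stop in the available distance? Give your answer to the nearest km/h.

Maximum speed ≈ 42 km/h

a = 0.43 × 9.8 = 4.214 m/s².
Stopping distance: v·t_r + v²/(2a) = 35 with t_r = 1.6 s and a = 4.214 m/s².
So v² + 13.485 v − 294.98 = 0.
Positive root: v = −a·t_r + √((a·t_r)² + 2a·d) = −6.742 + √(45.455 + 294.98) = 11.7089 m/s.
11.7089 m/s × 3.6 = 42.152 km/h.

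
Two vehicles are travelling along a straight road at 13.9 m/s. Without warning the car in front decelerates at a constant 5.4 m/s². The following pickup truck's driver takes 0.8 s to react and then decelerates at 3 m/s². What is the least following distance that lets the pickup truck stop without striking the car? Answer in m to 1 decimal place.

Leader travels v²/(2a_L) = 193.210 / 10.800 = 17.890 m before stopping.
Follower covers v·t_r = 13.9000 × 0.8 = 11.120 m while reacting, then v²/(2a_F) = 193.210 / 6.000 = 32.202 m while braking, for a total of 11.120 + 32.202 = 43.322 m.
Since a_F ≤ a_L and the follower starts braking later, the follower is never slower than the leader, so the closest approach is when both have stopped.
Minimum gap = 43.322 − 17.890 = 25.432 m.

Minimum gap ≈ 25.4 m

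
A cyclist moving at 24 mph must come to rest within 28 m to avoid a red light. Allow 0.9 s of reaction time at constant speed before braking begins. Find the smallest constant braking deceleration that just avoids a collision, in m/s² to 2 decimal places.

Required deceleration ≈ 3.14 m/s²

24 mph × 0.44704 = 10.7290 m/s.
Distance covered during reaction = 10.7290 × 0.9 = 9.656 m.
Distance available for braking: 28 − 9.656 = 18.344 m.
v² = 2a·d ⇒ a = v²/(2d) = 10.7290² / (2 × 18.344) = 115.111 / 36.688 = 3.1376 m/s².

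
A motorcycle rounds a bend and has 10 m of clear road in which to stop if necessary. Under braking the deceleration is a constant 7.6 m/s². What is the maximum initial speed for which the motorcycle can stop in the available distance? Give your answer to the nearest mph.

v²/(2a) = d ⇒ v = √(2 × 7.600 × 10) = √152.00 = 12.3288 m/s.
12.3288 m/s ÷ 0.44704 = 27.579 mph.

Maximum speed ≈ 28 mph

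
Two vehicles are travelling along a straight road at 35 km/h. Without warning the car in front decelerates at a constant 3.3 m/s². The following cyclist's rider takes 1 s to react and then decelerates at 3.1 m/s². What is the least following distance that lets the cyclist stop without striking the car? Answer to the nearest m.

Minimum gap ≈ 11 m

35 km/h ÷ 3.6 = 9.7222 m/s.
Leader travels v²/(2a_L) = 94.521 / 6.600 = 14.321 m before stopping.
Follower covers v·t_r = 9.7222 × 1 = 9.722 m while reacting, then v²/(2a_F) = 94.521 / 6.200 = 15.245 m while braking, for a total of 9.722 + 15.245 = 24.967 m.
Since a_F ≤ a_L and the follower starts braking later, the follower is never slower than the leader, so the closest approach is when both have stopped.
Minimum gap = 24.967 − 14.321 = 10.646 m.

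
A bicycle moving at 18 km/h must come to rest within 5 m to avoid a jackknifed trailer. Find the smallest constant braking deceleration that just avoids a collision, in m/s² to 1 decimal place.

18 km/h ÷ 3.6 = 5.0000 m/s.
v² = 2a·d ⇒ a = v²/(2d) = 5.0000² / (2 × 5.000) = 25.000 / 10.000 = 2.5000 m/s².

Required deceleration ≈ 2.5 m/s²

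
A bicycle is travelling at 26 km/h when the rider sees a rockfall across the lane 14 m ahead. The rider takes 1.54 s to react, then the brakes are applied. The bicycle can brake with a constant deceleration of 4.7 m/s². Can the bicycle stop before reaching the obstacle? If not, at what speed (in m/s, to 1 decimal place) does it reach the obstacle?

26 km/h ÷ 3.6 = 7.2222 m/s.
Reaction distance = 7.2222 × 1.54 = 11.122 m.
Braking distance needed to stop: v²/(2a) = 52.160 / 9.400 = 5.549 m, so total needed = 11.122 + 5.549 = 16.671 m > 14 m — it cannot stop.
Distance remaining when braking begins: 14 − 11.122 = 2.878 m.
v² = v₀² − 2a·d = 52.160 − 2 × 4.700 × 2.878 = 25.107 m²/s².
v = √25.107 = 5.011 m/s.

No — it strikes the obstacle at 5.0 m/s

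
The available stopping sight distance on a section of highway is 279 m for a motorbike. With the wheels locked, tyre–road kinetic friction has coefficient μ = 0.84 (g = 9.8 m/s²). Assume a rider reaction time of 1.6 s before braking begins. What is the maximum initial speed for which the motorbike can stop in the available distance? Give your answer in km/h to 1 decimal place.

a = μg = 0.84 × 9.8 = 8.232 m/s².
Stopping distance: v·t_r + v²/(2a) = 279 with t_r = 1.6 s and a = 8.232 m/s².
So v² + 26.342 v − 4593.46 = 0.
Positive root: v = −a·t_r + √((a·t_r)² + 2a·d) = −13.171 + √(173.475 + 4593.46) = 55.8720 m/s.
55.8720 m/s × 3.6 = 201.139 km/h.

Maximum speed ≈ 201.1 km/h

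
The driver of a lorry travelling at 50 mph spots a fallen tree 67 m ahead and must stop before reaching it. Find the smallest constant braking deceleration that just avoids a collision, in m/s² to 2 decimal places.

50 mph × 0.44704 = 22.3520 m/s.
v² = 2a·d ⇒ a = v²/(2d) = 22.3520² / (2 × 67.000) = 499.612 / 134.000 = 3.7284 m/s².

Required deceleration ≈ 3.73 m/s²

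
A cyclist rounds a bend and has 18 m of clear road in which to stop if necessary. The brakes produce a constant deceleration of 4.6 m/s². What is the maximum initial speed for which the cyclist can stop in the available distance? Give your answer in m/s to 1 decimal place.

v²/(2a) = d ⇒ v = √(2 × 4.600 × 18) = √165.60 = 12.8686 m/s.

Maximum speed ≈ 12.9 m/s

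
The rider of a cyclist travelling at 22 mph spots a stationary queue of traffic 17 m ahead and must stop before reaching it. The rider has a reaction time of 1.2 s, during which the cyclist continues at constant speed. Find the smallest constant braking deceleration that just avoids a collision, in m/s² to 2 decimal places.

22 mph × 0.44704 = 9.8349 m/s.
Distance covered during reaction = 9.8349 × 1.2 = 11.802 m.
Distance available for braking: 17 − 11.802 = 5.198 m.
v² = 2a·d ⇒ a = v²/(2d) = 9.8349² / (2 × 5.198) = 96.725 / 10.396 = 9.3041 m/s².

Required deceleration ≈ 9.30 m/s²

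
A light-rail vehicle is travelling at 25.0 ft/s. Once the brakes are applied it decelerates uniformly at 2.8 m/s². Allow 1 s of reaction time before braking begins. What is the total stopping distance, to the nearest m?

25 ft/s × 0.3048 = 7.6200 m/s.
Reaction distance = v·t_r = 7.6200 × 1 = 7.620 m.
Braking distance = v²/(2a) = 7.6200² / (2 × 2.800) = 58.064 / 5.600 = 10.369 m.
Total = 7.620 + 10.369 = 17.989 m.

Total stopping distance ≈ 18 m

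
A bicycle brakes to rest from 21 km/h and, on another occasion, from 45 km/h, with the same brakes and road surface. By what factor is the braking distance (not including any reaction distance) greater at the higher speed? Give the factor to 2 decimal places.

Factor ≈ 4.59

Braking distance d = v²/(2a), so with a fixed, d ∝ v².
Factor = (45/21)² = 2.1429² = 4.5920.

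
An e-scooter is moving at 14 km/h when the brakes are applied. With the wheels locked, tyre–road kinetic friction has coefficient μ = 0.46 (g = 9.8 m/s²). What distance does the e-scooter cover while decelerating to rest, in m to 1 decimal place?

Braking distance ≈ 1.7 m

14 km/h ÷ 3.6 = 3.8889 m/s.
a = μg = 0.46 × 9.8 = 4.508 m/s².
Braking distance = v²/(2a) = 3.8889² / (2 × 4.508) = 15.124 / 9.016 = 1.677 m.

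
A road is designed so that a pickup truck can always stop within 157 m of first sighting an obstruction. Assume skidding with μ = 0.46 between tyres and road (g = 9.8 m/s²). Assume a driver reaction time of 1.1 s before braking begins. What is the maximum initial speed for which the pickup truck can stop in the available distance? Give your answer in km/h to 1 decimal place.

a = μg = 0.46 × 9.8 = 4.508 m/s².
Stopping distance: v·t_r + v²/(2a) = 157 with t_r = 1.1 s and a = 4.508 m/s².
So v² + 9.918 v − 1415.51 = 0.
Positive root: v = −a·t_r + √((a·t_r)² + 2a·d) = −4.959 + √(24.592 + 1415.51) = 32.9897 m/s.
32.9897 m/s × 3.6 = 118.763 km/h.

Maximum speed ≈ 118.8 km/h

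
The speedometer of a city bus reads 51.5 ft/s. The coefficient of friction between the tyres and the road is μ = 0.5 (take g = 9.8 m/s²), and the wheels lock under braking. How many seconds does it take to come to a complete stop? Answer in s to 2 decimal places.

51.5 ft/s × 0.3048 = 15.6972 m/s.
a = μg = 0.5 × 9.8 = 4.900 m/s².
Braking time = v/a = 15.6972 / 4.900 = 3.204 s.

Braking time ≈ 3.20 s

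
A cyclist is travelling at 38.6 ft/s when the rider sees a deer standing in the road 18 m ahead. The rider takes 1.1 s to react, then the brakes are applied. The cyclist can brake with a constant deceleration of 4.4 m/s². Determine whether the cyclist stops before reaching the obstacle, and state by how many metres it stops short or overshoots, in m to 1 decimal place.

38.6 ft/s × 0.3048 = 11.7653 m/s.
Reaction distance = 11.7653 × 1.1 = 12.942 m.
Braking distance = v²/(2a) = 138.422 / 8.800 = 15.730 m.
Total stopping distance = 12.942 + 15.730 = 28.672 m, vs 18 m available — it cannot stop in time and overshoots by 28.672 − 18 = 10.672 m.

No — it overshoots by 10.7 m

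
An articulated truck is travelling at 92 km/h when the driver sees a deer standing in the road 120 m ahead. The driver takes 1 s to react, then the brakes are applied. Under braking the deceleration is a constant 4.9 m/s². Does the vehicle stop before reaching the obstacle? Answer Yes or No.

92 km/h ÷ 3.6 = 25.5556 m/s.
Reaction distance = 25.5556 × 1 = 25.556 m.
Braking distance = v²/(2a) = 653.089 / 9.800 = 66.642 m.
Total stopping distance = 25.556 + 66.642 = 92.198 m, vs 120 m available — it stops with 120 − 92.198 = 27.802 m to spare.

Yes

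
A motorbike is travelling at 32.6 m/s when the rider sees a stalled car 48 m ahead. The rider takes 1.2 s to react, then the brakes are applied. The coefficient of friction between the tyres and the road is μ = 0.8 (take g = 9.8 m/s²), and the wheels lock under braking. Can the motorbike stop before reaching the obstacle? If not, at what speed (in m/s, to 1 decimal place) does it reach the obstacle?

a = μg = 0.8 × 9.8 = 7.840 m/s².
Reaction distance = 32.6000 × 1.2 = 39.120 m.
Braking distance needed to stop: v²/(2a) = 1062.760 / 15.680 = 67.778 m, so total needed = 39.120 + 67.778 = 106.898 m > 48 m — it cannot stop.
Distance remaining when braking begins: 48 − 39.120 = 8.880 m.
v² = v₀² − 2a·d = 1062.760 − 2 × 7.840 × 8.880 = 923.522 m²/s².
v = √923.522 = 30.390 m/s.

No — it strikes the obstacle at 30.4 m/s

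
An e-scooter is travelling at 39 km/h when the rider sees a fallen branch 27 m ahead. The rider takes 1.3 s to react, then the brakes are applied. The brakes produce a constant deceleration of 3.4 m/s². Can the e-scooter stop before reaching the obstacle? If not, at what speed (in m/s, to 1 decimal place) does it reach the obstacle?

39 km/h ÷ 3.6 = 10.8333 m/s.
Reaction distance = 10.8333 × 1.3 = 14.083 m.
Braking distance needed to stop: v²/(2a) = 117.360 / 6.800 = 17.259 m, so total needed = 14.083 + 17.259 = 31.342 m > 27 m — it cannot stop.
Distance remaining when braking begins: 27 − 14.083 = 12.917 m.
v² = v₀² − 2a·d = 117.360 − 2 × 3.400 × 12.917 = 29.524 m²/s².
v = √29.524 = 5.434 m/s.

No — it strikes the obstacle at 5.4 m/s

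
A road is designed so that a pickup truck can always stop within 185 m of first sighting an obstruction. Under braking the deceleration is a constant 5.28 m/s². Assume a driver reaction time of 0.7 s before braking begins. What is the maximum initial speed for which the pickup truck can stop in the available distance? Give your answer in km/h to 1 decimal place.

Maximum speed ≈ 146.4 km/h

Stopping distance: v·t_r + v²/(2a) = 185 with t_r = 0.7 s and a = 5.280 m/s².
So v² + 7.392 v − 1953.60 = 0.
Positive root: v = −a·t_r + √((a·t_r)² + 2a·d) = −3.696 + √(13.660 + 1953.60) = 40.6578 m/s.
40.6578 m/s × 3.6 = 146.368 km/h.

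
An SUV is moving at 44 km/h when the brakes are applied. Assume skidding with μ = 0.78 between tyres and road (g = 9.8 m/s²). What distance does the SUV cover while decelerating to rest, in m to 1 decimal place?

44 km/h ÷ 3.6 = 12.2222 m/s.
a = μg = 0.78 × 9.8 = 7.644 m/s².
Braking distance = v²/(2a) = 12.2222² / (2 × 7.644) = 149.382 / 15.288 = 9.771 m.

Braking distance ≈ 9.8 m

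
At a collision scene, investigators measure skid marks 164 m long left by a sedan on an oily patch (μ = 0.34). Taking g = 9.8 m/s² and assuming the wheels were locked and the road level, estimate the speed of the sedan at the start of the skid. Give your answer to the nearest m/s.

Deceleration a = μg = 0.34 × 9.8 = 3.332 m/s².
v = √(2a·d) = √(2 × 3.332 × 164) = √1092.896 = 33.0590 m/s.

Initial speed ≈ 33 m/s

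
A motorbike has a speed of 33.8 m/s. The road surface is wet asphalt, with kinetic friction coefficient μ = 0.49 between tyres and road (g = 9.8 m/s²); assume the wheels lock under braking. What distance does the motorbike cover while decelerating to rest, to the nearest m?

a = μg = 0.49 × 9.8 = 4.802 m/s².
Braking distance = v²/(2a) = 33.8000² / (2 × 4.802) = 1142.440 / 9.604 = 118.955 m.

Braking distance ≈ 119 m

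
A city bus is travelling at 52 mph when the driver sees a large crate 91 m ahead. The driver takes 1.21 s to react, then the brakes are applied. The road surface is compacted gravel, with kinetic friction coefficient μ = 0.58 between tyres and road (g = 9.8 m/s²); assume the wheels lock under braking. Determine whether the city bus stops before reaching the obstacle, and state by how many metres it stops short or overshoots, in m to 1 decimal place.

Yes — it stops 15.3 m short of the obstacle

52 mph × 0.44704 = 23.2461 m/s.
a = μg = 0.58 × 9.8 = 5.684 m/s².
Reaction distance = 23.2461 × 1.21 = 28.128 m.
Braking distance = v²/(2a) = 540.381 / 11.368 = 47.535 m.
Total stopping distance = 28.128 + 47.535 = 75.663 m, vs 91 m available — it stops with 91 − 75.663 = 15.337 m to spare.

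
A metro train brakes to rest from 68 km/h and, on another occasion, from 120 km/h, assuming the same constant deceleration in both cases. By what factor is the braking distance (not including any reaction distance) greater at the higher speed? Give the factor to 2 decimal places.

Factor ≈ 3.11

Braking distance d = v²/(2a), so with a fixed, d ∝ v².
Factor = (120/68)² = 1.7647² = 3.1142.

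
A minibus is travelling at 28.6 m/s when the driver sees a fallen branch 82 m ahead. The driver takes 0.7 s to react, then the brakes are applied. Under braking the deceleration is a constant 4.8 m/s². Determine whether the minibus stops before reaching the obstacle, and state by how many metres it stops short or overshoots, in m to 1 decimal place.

No — it overshoots by 23.2 m

Reaction distance = 28.6000 × 0.7 = 20.020 m.
Braking distance = v²/(2a) = 817.960 / 9.600 = 85.204 m.
Total stopping distance = 20.020 + 85.204 = 105.224 m, vs 82 m available — it cannot stop in time and overshoots by 105.224 − 82 = 23.224 m.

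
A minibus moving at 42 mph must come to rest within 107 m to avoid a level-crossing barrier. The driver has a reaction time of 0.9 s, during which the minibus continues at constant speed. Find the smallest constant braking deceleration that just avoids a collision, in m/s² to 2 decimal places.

42 mph × 0.44704 = 18.7757 m/s.
Distance covered during reaction = 18.7757 × 0.9 = 16.898 m.
Distance available for braking: 107 − 16.898 = 90.102 m.
v² = 2a·d ⇒ a = v²/(2d) = 18.7757² / (2 × 90.102) = 352.527 / 180.204 = 1.9563 m/s².

Required deceleration ≈ 1.96 m/s²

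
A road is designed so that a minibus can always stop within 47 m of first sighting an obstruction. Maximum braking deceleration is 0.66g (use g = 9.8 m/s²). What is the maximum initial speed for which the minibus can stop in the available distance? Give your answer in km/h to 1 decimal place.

Maximum speed ≈ 88.8 km/h

a = 0.66 × 9.8 = 6.468 m/s².
v²/(2a) = d ⇒ v = √(2 × 6.468 × 47) = √607.99 = 24.6575 m/s.
24.6575 m/s × 3.6 = 88.767 km/h.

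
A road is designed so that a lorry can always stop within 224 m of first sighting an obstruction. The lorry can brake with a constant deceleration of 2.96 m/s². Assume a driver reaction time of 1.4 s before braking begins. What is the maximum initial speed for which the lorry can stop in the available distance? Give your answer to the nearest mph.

Maximum speed ≈ 73 mph

Stopping distance: v·t_r + v²/(2a) = 224 with t_r = 1.4 s and a = 2.960 m/s².
So v² + 8.288 v − 1326.08 = 0.
Positive root: v = −a·t_r + √((a·t_r)² + 2a·d) = −4.144 + √(17.173 + 1326.08) = 32.5064 m/s.
32.5064 m/s ÷ 0.44704 = 72.715 mph.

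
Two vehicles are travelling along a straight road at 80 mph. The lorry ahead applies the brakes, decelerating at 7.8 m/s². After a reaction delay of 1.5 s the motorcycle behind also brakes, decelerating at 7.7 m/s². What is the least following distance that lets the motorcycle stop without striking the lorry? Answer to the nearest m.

Minimum gap ≈ 55 m

80 mph × 0.44704 = 35.7632 m/s.
Leader travels v²/(2a_L) = 1279.006 / 15.600 = 81.988 m before stopping.
Follower covers v·t_r = 35.7632 × 1.5 = 53.645 m while reacting, then v²/(2a_F) = 1279.006 / 15.400 = 83.052 m while braking, for a total of 53.645 + 83.052 = 136.697 m.
Since a_F ≤ a_L and the follower starts braking later, the follower is never slower than the leader, so the closest approach is when both have stopped.
Minimum gap = 136.697 − 81.988 = 54.709 m.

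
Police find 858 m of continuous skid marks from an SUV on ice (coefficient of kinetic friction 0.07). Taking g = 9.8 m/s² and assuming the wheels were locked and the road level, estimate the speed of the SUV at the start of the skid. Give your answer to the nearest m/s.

Deceleration a = μg = 0.07 × 9.8 = 0.686 m/s².
v = √(2a·d) = √(2 × 0.686 × 858) = √1177.176 = 34.3100 m/s.

Initial speed ≈ 34 m/s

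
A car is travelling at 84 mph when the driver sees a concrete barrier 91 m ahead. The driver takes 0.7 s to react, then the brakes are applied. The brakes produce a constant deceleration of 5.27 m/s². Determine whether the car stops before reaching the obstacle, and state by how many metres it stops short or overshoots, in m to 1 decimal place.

No — it overshoots by 69.1 m

84 mph × 0.44704 = 37.5514 m/s.
Reaction distance = 37.5514 × 0.7 = 26.286 m.
Braking distance = v²/(2a) = 1410.108 / 10.540 = 133.786 m.
Total stopping distance = 26.286 + 133.786 = 160.072 m, vs 91 m available — it cannot stop in time and overshoots by 160.072 − 91 = 69.072 m.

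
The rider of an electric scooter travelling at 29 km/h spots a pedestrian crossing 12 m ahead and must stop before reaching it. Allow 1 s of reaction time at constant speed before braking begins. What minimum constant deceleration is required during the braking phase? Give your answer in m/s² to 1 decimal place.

29 km/h ÷ 3.6 = 8.0556 m/s.
Distance covered during reaction = 8.0556 × 1 = 8.056 m.
Distance available for braking: 12 − 8.056 = 3.944 m.
v² = 2a·d ⇒ a = v²/(2d) = 8.0556² / (2 × 3.944) = 64.893 / 7.888 = 8.2268 m/s².

Required deceleration ≈ 8.2 m/s²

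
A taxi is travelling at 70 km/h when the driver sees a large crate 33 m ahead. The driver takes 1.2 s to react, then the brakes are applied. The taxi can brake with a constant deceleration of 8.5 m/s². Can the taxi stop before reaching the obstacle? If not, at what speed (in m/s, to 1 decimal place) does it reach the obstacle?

No — it strikes the obstacle at 14.6 m/s

70 km/h ÷ 3.6 = 19.4444 m/s.
Reaction distance = 19.4444 × 1.2 = 23.333 m.
Braking distance needed to stop: v²/(2a) = 378.085 / 17.000 = 22.240 m, so total needed = 23.333 + 22.240 = 45.573 m > 33 m — it cannot stop.
Distance remaining when braking begins: 33 − 23.333 = 9.667 m.
v² = v₀² − 2a·d = 378.085 − 2 × 8.500 × 9.667 = 213.746 m²/s².
v = √213.746 = 14.620 m/s.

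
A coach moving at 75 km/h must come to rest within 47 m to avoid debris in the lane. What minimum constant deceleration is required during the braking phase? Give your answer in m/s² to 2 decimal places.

Required deceleration ≈ 4.62 m/s²

75 km/h ÷ 3.6 = 20.8333 m/s.
v² = 2a·d ⇒ a = v²/(2d) = 20.8333² / (2 × 47.000) = 434.026 / 94.000 = 4.6173 m/s².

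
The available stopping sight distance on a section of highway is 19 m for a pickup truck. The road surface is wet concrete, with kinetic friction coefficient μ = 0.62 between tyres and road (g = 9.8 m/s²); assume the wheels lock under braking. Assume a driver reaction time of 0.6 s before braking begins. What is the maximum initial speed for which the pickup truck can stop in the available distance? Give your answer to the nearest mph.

Maximum speed ≈ 27 mph

a = μg = 0.62 × 9.8 = 6.076 m/s².
Stopping distance: v·t_r + v²/(2a) = 19 with t_r = 0.6 s and a = 6.076 m/s².
So v² + 7.291 v − 230.89 = 0.
Positive root: v = −a·t_r + √((a·t_r)² + 2a·d) = −3.646 + √(13.293 + 230.89) = 11.9804 m/s.
11.9804 m/s ÷ 0.44704 = 26.799 mph.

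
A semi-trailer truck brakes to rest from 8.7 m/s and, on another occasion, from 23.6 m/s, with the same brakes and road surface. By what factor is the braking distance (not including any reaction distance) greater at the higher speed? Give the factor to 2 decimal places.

Braking distance d = v²/(2a), so with a fixed, d ∝ v².
Factor = (23.6/8.7)² = 2.7126² = 7.3582.

Factor ≈ 7.36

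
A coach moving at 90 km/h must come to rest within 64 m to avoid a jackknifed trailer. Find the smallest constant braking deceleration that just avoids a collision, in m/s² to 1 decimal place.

Required deceleration ≈ 4.9 m/s²

90 km/h ÷ 3.6 = 25.0000 m/s.
v² = 2a·d ⇒ a = v²/(2d) = 25.0000² / (2 × 64.000) = 625.000 / 128.000 = 4.8828 m/s².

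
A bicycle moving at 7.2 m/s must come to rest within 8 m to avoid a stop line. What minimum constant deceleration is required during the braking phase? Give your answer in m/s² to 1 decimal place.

Required deceleration ≈ 3.2 m/s²

v² = 2a·d ⇒ a = v²/(2d) = 7.2000² / (2 × 8.000) = 51.840 / 16.000 = 3.2400 m/s².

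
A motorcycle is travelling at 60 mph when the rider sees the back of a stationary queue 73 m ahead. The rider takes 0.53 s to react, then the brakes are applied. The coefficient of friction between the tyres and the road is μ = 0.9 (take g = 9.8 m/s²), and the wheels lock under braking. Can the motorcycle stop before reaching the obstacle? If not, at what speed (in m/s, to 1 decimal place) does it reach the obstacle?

Yes — it stops about 18.0 m short of the obstacle, so it never reaches it

60 mph × 0.44704 = 26.8224 m/s.
a = μg = 0.9 × 9.8 = 8.820 m/s².
Reaction distance = 26.8224 × 0.53 = 14.216 m.
Braking distance = v²/(2a) = 719.441 / 17.640 = 40.785 m.
Total stopping distance = 14.216 + 40.785 = 55.001 m, vs 73 m available — it stops with 73 − 55.001 = 17.999 m to spare.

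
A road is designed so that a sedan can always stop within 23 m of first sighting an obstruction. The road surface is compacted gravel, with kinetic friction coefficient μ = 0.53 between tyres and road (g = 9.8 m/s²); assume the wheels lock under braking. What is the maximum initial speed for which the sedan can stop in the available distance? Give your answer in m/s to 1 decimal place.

Maximum speed ≈ 15.5 m/s

a = μg = 0.53 × 9.8 = 5.194 m/s².
v²/(2a) = d ⇒ v = √(2 × 5.194 × 23) = √238.92 = 15.4570 m/s.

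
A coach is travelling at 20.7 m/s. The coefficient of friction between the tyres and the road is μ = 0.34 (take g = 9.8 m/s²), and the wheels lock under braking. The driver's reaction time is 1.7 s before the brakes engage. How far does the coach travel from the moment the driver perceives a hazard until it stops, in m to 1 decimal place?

Total stopping distance ≈ 99.5 m

a = μg = 0.34 × 9.8 = 3.332 m/s².
Reaction distance = v·t_r = 20.7000 × 1.7 = 35.190 m.
Braking distance = v²/(2a) = 20.7000² / (2 × 3.332) = 428.490 / 6.664 = 64.299 m.
Total = 35.190 + 64.299 = 99.489 m.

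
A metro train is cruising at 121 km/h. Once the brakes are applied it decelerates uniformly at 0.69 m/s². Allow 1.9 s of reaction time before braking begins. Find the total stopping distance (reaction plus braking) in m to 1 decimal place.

Total stopping distance ≈ 882.5 m

121 km/h ÷ 3.6 = 33.6111 m/s.
Reaction distance = v·t_r = 33.6111 × 1.9 = 63.861 m.
Braking distance = v²/(2a) = 33.6111² / (2 × 0.690) = 1129.706 / 1.380 = 818.628 m.
Total = 63.861 + 818.628 = 882.489 m.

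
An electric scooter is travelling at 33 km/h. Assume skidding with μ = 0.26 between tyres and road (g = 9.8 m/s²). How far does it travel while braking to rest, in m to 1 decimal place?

33 km/h ÷ 3.6 = 9.1667 m/s.
a = μg = 0.26 × 9.8 = 2.548 m/s².
Braking distance = v²/(2a) = 9.1667² / (2 × 2.548) = 84.028 / 5.096 = 16.489 m.

Braking distance ≈ 16.5 m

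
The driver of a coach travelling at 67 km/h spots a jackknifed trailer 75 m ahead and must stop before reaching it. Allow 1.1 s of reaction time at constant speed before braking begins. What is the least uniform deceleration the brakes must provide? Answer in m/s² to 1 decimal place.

Required deceleration ≈ 3.2 m/s²

67 km/h ÷ 3.6 = 18.6111 m/s.
Distance covered during reaction = 18.6111 × 1.1 = 20.472 m.
Distance available for braking: 75 − 20.472 = 54.528 m.
v² = 2a·d ⇒ a = v²/(2d) = 18.6111² / (2 × 54.528) = 346.373 / 109.056 = 3.1761 m/s².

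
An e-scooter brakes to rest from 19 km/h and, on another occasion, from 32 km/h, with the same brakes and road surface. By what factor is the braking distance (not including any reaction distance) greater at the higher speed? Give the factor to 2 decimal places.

Braking distance d = v²/(2a), so with a fixed, d ∝ v².
Factor = (32/19)² = 1.6842² = 2.8365.

Factor ≈ 2.84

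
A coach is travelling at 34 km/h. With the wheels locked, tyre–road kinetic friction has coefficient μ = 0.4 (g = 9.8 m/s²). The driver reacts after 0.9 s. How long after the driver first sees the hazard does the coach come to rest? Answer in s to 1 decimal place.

Total time ≈ 3.3 s

34 km/h ÷ 3.6 = 9.4444 m/s.
a = μg = 0.4 × 9.8 = 3.920 m/s².
Braking time = v/a = 9.4444 / 3.920 = 2.409 s.
Total = 0.9 + 2.409 = 3.309 s.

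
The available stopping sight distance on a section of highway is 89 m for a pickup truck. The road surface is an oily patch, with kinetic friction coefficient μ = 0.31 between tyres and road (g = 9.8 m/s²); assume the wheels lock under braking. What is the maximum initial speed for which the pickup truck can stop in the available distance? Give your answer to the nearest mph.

Maximum speed ≈ 52 mph

a = μg = 0.31 × 9.8 = 3.038 m/s².
v²/(2a) = d ⇒ v = √(2 × 3.038 × 89) = √540.76 = 23.2542 m/s.
23.2542 m/s ÷ 0.44704 = 52.018 mph.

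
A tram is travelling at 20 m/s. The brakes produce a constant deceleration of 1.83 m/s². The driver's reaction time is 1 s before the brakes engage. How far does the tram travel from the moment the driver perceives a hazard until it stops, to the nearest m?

Reaction distance = v·t_r = 20.0000 × 1 = 20.000 m.
Braking distance = v²/(2a) = 20.0000² / (2 × 1.830) = 400.000 / 3.660 = 109.290 m.
Total = 20.000 + 109.290 = 129.290 m.

Total stopping distance ≈ 129 m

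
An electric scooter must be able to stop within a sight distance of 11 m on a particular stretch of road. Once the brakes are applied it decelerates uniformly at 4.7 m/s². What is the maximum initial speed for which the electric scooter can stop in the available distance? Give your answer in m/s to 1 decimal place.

Maximum speed ≈ 10.2 m/s

v²/(2a) = d ⇒ v = √(2 × 4.700 × 11) = √103.40 = 10.1686 m/s.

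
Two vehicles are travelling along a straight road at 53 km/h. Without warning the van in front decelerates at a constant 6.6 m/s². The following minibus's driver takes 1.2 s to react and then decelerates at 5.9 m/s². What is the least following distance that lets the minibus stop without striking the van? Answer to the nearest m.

53 km/h ÷ 3.6 = 14.7222 m/s.
Leader travels v²/(2a_L) = 216.743 / 13.200 = 16.420 m before stopping.
Follower covers v·t_r = 14.7222 × 1.2 = 17.667 m while reacting, then v²/(2a_F) = 216.743 / 11.800 = 18.368 m while braking, for a total of 17.667 + 18.368 = 36.035 m.
Since a_F ≤ a_L and the follower starts braking later, the follower is never slower than the leader, so the closest approach is when both have stopped.
Minimum gap = 36.035 − 16.420 = 19.615 m.

Minimum gap ≈ 20 m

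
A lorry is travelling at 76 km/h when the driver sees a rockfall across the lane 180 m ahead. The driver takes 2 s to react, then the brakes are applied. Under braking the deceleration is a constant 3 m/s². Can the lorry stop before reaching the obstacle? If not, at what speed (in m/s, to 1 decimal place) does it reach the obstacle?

76 km/h ÷ 3.6 = 21.1111 m/s.
Reaction distance = 21.1111 × 2 = 42.222 m.
Braking distance = v²/(2a) = 445.679 / 6.000 = 74.280 m.
Total stopping distance = 42.222 + 74.280 = 116.502 m, vs 180 m available — it stops with 180 − 116.502 = 63.498 m to spare.

Yes — it stops about 63.5 m short of the obstacle, so it never reaches it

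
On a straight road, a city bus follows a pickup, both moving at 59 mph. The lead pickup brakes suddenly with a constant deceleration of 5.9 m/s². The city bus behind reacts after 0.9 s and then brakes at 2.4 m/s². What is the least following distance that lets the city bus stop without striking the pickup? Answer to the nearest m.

Minimum gap ≈ 110 m

59 mph × 0.44704 = 26.3754 m/s.
Leader travels v²/(2a_L) = 695.662 / 11.800 = 58.954 m before stopping.
Follower covers v·t_r = 26.3754 × 0.9 = 23.738 m while reacting, then v²/(2a_F) = 695.662 / 4.800 = 144.930 m while braking, for a total of 23.738 + 144.930 = 168.668 m.
Since a_F ≤ a_L and the follower starts braking later, the follower is never slower than the leader, so the closest approach is when both have stopped.
Minimum gap = 168.668 − 58.954 = 109.714 m.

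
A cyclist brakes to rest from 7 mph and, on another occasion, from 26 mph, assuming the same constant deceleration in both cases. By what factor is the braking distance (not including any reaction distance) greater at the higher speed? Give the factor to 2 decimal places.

Factor ≈ 13.80

Braking distance d = v²/(2a), so with a fixed, d ∝ v².
Factor = (26/7)² = 3.7143² = 13.7960.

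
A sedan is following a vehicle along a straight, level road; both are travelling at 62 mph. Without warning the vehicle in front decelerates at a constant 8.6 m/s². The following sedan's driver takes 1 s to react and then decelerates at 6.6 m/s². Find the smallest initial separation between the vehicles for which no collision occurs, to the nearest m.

Minimum gap ≈ 41 m

62 mph × 0.44704 = 27.7165 m/s.
Leader travels v²/(2a_L) = 768.204 / 17.200 = 44.663 m before stopping.
Follower covers v·t_r = 27.7165 × 1 = 27.716 m while reacting, then v²/(2a_F) = 768.204 / 13.200 = 58.197 m while braking, for a total of 27.716 + 58.197 = 85.913 m.
Since a_F ≤ a_L and the follower starts braking later, the follower is never slower than the leader, so the closest approach is when both have stopped.
Minimum gap = 85.913 − 44.663 = 41.250 m.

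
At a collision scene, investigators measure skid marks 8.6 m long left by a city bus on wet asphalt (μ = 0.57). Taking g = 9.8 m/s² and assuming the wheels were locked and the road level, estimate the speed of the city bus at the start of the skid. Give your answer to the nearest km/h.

Deceleration a = μg = 0.57 × 9.8 = 5.586 m/s².
v = √(2a·d) = √(2 × 5.586 × 8.6) = √96.079 = 9.8020 m/s.
= 9.8020 × 3.6 = 35.287 km/h.

Initial speed ≈ 35 km/h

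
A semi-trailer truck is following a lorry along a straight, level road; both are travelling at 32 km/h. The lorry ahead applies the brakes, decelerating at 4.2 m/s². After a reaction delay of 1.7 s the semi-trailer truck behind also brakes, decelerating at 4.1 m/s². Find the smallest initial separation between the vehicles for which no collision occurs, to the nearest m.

32 km/h ÷ 3.6 = 8.8889 m/s.
Leader travels v²/(2a_L) = 79.013 / 8.400 = 9.406 m before stopping.
Follower covers v·t_r = 8.8889 × 1.7 = 15.111 m while reacting, then v²/(2a_F) = 79.013 / 8.200 = 9.636 m while braking, for a total of 15.111 + 9.636 = 24.747 m.
Since a_F ≤ a_L and the follower starts braking later, the follower is never slower than the leader, so the closest approach is when both have stopped.
Minimum gap = 24.747 − 9.406 = 15.341 m.

Minimum gap ≈ 15 m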